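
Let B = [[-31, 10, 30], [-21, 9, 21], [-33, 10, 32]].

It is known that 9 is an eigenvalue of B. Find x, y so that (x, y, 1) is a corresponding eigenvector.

1, 1

We need (B - 9I)v = 0.
B - 9I = [[-40, 10, 30], [-21, 0, 21], [-33, 10, 23]].
Row 1: (-40)·x + (10)·y + (30)·1 = 0
Row 2: (-21)·x + (0)·y + (21)·1 = 0
Row 3: (-33)·x + (10)·y + (23)·1 = 0
Solving gives x = 1, y = 1.
Check: B·(1, 1, 1) = (9, 9, 9) = 9·(1, 1, 1).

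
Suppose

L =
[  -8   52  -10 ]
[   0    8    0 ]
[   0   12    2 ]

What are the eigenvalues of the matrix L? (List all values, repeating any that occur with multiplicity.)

Set up det(λI - L) = 0.
Expanding along the first row, p(λ) = λ^3 - 2λ^2 - 64λ + 128.
Since p(2) = 0, λ = 2 is a root.
Factor out (λ - 2): p(λ) = (λ - 2)·(λ^2 - 64).
The quadratic factors as (λ + 8)·(λ - 8).
Eigenvalues: -8, 2, 8.

-8, 2, 8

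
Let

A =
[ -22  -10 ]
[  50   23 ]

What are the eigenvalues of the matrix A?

-2, 3

det(A - λI) = (-22 - λ)(23 - λ) - (-10)·(50) = λ^2 - λ - 6.
This factors as (λ + 2)·(λ - 3) = 0.
Eigenvalues: -2, 3.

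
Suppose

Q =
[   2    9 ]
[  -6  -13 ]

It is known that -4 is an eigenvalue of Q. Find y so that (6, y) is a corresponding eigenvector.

-4

We need (Q + 4I)v = 0.
Q + 4I = [[6, 9], [-6, -9]].
Row 1: (6)·6 + (9)·y = 0
Row 2: (-6)·6 + (-9)·y = 0
Solving gives y = -4.
Check: Q·(6, -4) = (-24, 16) = -4·(6, -4).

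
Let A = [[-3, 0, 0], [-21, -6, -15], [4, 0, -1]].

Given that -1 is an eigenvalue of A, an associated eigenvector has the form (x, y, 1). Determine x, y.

0, -3

We need (A + 1I)v = 0.
A + 1I = [[-2, 0, 0], [-21, -5, -15], [4, 0, 0]].
Row 1: (-2)·x + (0)·y + (0)·1 = 0
Row 2: (-21)·x + (-5)·y + (-15)·1 = 0
Row 3: (4)·x + (0)·y + (0)·1 = 0
Solving gives x = 0, y = -3.
Check: A·(0, -3, 1) = (0, 3, -1) = -1·(0, -3, 1).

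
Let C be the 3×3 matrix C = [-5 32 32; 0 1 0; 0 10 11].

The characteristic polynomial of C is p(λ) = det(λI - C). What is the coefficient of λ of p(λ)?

p(λ) = λ^3 - 7λ^2 - 49λ + 55.
The coefficient of λ is -49.

-49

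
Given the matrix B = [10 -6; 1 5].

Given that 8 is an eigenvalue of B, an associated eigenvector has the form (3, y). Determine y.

We need (B - 8I)v = 0.
B - 8I = [[2, -6], [1, -3]].
Row 1: (2)·3 + (-6)·y = 0
Row 2: (1)·3 + (-3)·y = 0
Solving gives y = 1.
Check: B·(3, 1) = (24, 8) = 8·(3, 1).

1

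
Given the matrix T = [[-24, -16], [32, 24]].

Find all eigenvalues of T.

-8, 8

det(T - λI) = (-24 - λ)(24 - λ) - (-16)·(32) = λ^2 - 64.
This factors as (λ + 8)·(λ - 8) = 0.
Eigenvalues: -8, 8.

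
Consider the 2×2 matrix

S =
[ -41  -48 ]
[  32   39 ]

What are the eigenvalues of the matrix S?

det(S - rI) = (-41 - r)(39 - r) - (-48)·(32) = r^2 + 2r - 63.
This factors as (r + 9)·(r - 7) = 0.
Eigenvalues: -9, 7.

-9, 7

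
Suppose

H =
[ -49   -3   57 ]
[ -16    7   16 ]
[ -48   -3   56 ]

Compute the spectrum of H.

-1, 7, 8

Set up det(λI - H) = 0.
Cofactor expansion gives p(λ) = λ^3 - 14λ^2 + 41λ + 56.
Since p(-1) = 0, λ = -1 is a root.
Factor out (λ + 1): p(λ) = (λ + 1)·(λ^2 - 15λ + 56).
The quadratic factors as (λ - 7)·(λ - 8).
Eigenvalues: -1, 7, 8.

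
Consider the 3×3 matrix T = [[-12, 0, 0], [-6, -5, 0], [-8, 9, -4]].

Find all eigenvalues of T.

T is lower triangular, so its eigenvalues are the diagonal entries.
Diagonal: -12, -5, -4.

-12, -5, -4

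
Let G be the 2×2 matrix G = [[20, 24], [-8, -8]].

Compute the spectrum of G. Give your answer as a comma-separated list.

det(G - λI) = (20 - λ)(-8 - λ) - (24)·(-8) = λ^2 - 12λ + 32.
This factors as (λ - 4)·(λ - 8) = 0.
Eigenvalues: 4, 8.

4, 8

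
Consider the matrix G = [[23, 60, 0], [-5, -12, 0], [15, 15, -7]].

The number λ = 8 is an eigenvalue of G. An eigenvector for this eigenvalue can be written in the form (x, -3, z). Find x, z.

We need (G - 8I)v = 0.
G - 8I = [[15, 60, 0], [-5, -20, 0], [15, 15, -15]].
Row 1: (15)·x + (60)·-3 + (0)·z = 0
Row 2: (-5)·x + (-20)·-3 + (0)·z = 0
Row 3: (15)·x + (15)·-3 + (-15)·z = 0
Solving gives x = 12, z = 9.
Check: G·(12, -3, 9) = (96, -24, 72) = 8·(12, -3, 9).

12, 9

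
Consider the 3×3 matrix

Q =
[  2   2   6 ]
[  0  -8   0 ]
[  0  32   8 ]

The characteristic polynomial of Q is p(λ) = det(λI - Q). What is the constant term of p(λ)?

p(λ) = λ^3 - 2λ^2 - 64λ + 128.
The constant term is 128.

128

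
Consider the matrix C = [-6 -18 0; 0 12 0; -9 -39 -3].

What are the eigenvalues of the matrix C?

The characteristic polynomial is p(μ) = det(μI - C).
Expanding along the first row, p(μ) = μ^3 - 3μ^2 - 90μ - 216.
Since p(-6) = 0, μ = -6 is a root.
Factor out (μ + 6): p(μ) = (μ + 6)·(μ^2 - 9μ - 36).
The quadratic factors as (μ + 3)·(μ - 12).
Eigenvalues: -6, -3, 12.

-6, -3, 12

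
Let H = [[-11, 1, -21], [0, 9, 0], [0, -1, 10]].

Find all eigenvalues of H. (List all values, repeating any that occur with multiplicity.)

Set up det(rI - H) = 0.
Expanding the 3×3 determinant: p(r) = r^3 - 8r^2 - 119r + 990.
Since p(-11) = 0, r = -11 is a root.
Dividing by (r + 11) leaves r^2 - 19r + 90.
The quadratic factors as (r - 9)·(r - 10).
Eigenvalues: -11, 9, 10.

-11, 9, 10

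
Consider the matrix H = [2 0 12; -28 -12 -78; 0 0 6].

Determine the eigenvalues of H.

-12, 2, 6

Compute the characteristic polynomial p(r) = det(rI - H).
Cofactor expansion gives p(r) = r^3 + 4r^2 - 84r + 144.
Rational-root test: r = 2 gives p(2) = 0.
Factor out (r - 2): p(r) = (r - 2)·(r^2 + 6r - 72).
The quadratic factors as (r + 12)·(r - 6).
Eigenvalues: -12, 2, 6.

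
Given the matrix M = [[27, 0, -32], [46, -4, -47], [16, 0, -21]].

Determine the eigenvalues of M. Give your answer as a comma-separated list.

Set up det(tI - M) = 0.
Expanding the 3×3 determinant: p(t) = t^3 - 2t^2 - 79t - 220.
Rational-root test: t = -5 gives p(-5) = 0.
Dividing by (t + 5) leaves t^2 - 7t - 44.
The quadratic factors as (t + 4)·(t - 11).
Eigenvalues: -5, -4, 11.

-5, -4, 11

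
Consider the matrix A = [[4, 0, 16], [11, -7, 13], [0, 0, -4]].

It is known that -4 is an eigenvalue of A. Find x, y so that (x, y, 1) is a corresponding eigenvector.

-2, -3

We need (A + 4I)v = 0.
A + 4I = [[8, 0, 16], [11, -3, 13], [0, 0, 0]].
Row 1: (8)·x + (0)·y + (16)·1 = 0
Row 2: (11)·x + (-3)·y + (13)·1 = 0
Row 3: (0)·x + (0)·y + (0)·1 = 0
Solving gives x = -2, y = -3.
Check: A·(-2, -3, 1) = (8, 12, -4) = -4·(-2, -3, 1).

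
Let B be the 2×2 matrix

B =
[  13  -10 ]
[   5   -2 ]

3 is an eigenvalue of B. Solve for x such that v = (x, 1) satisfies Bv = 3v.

1

We need (B - 3I)v = 0.
B - 3I = [[10, -10], [5, -5]].
Row 1: (10)·x + (-10)·1 = 0
Row 2: (5)·x + (-5)·1 = 0
Solving gives x = 1.
Check: B·(1, 1) = (3, 3) = 3·(1, 1).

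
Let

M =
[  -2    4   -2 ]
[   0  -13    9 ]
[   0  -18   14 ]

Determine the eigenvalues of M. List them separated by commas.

The characteristic polynomial is p(r) = det(rI - M).
Cofactor expansion gives p(r) = r^3 + r^2 - 22r - 40.
Rational-root test: r = -2 gives p(-2) = 0.
Factor out (r + 2): p(r) = (r + 2)·(r^2 - r - 20).
The quadratic factors as (r + 4)·(r - 5).
Eigenvalues: -4, -2, 5.

-4, -2, 5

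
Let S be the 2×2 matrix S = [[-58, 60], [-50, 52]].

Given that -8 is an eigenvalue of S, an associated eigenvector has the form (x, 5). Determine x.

6

We need (S + 8I)v = 0.
S + 8I = [[-50, 60], [-50, 60]].
Row 1: (-50)·x + (60)·5 = 0
Row 2: (-50)·x + (60)·5 = 0
Solving gives x = 6.
Check: S·(6, 5) = (-48, -40) = -8·(6, 5).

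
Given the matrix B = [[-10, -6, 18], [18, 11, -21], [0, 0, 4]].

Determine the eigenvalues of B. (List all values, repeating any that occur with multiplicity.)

-1, 2, 4

Set up det(sI - B) = 0.
Expanding along the first row, p(s) = s^3 - 5s^2 + 2s + 8.
Since p(-1) = 0, s = -1 is a root.
Factor out (s + 1): p(s) = (s + 1)·(s^2 - 6s + 8).
The quadratic factors as (s - 2)·(s - 4).
Eigenvalues: -1, 2, 4.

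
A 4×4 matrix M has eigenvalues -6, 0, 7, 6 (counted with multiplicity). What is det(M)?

det(M) is the product of the eigenvalues: (-6) · (0) · (7) · (6) = 0.

0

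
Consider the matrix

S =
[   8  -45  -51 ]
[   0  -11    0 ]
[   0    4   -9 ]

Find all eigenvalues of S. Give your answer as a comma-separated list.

The characteristic polynomial is p(μ) = det(μI - S).
Expanding along the first row, p(μ) = μ^3 + 12μ^2 - 61μ - 792.
Since p(8) = 0, μ = 8 is a root.
Factor out (μ - 8): p(μ) = (μ - 8)·(μ^2 + 20μ + 99).
The quadratic factors as (μ + 11)·(μ + 9).
Eigenvalues: -11, -9, 8.

-11, -9, 8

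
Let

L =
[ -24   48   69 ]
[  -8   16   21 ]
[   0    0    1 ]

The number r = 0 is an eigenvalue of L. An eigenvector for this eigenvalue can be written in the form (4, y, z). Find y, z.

2, 0

We need (L)v = 0.
L = [[-24, 48, 69], [-8, 16, 21], [0, 0, 1]].
Row 1: (-24)·4 + (48)·y + (69)·z = 0
Row 2: (-8)·4 + (16)·y + (21)·z = 0
Row 3: (0)·4 + (0)·y + (1)·z = 0
Solving gives y = 2, z = 0.
Check: L·(4, 2, 0) = (0, 0, 0) = 0·(4, 2, 0).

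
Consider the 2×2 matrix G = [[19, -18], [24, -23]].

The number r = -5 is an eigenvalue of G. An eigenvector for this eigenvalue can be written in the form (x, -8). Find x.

We need (G + 5I)v = 0.
G + 5I = [[24, -18], [24, -18]].
Row 1: (24)·x + (-18)·-8 = 0
Row 2: (24)·x + (-18)·-8 = 0
Solving gives x = -6.
Check: G·(-6, -8) = (30, 40) = -5·(-6, -8).

-6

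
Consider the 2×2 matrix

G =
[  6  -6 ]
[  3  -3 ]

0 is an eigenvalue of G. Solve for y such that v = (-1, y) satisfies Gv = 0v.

We need (G)v = 0.
G = [[6, -6], [3, -3]].
Row 1: (6)·-1 + (-6)·y = 0
Row 2: (3)·-1 + (-3)·y = 0
Solving gives y = -1.
Check: G·(-1, -1) = (0, 0) = 0·(-1, -1).

-1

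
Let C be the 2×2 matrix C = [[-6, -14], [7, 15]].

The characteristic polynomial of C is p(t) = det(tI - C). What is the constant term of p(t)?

8

p(t) = t^2 - 9t + 8.
The constant term is 8.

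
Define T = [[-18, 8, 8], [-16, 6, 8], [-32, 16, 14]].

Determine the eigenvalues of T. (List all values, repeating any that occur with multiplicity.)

-2, -2, 6

Compute the characteristic polynomial p(s) = det(sI - T).
Expanding along the first row, p(s) = s^3 - 2s^2 - 20s - 24.
Since p(6) = 0, s = 6 is a root.
Factor out (s - 6): p(s) = (s - 6)·(s^2 + 4s + 4).
The quadratic factor is (s + 2)^2.
Eigenvalues: -2, -2, 6.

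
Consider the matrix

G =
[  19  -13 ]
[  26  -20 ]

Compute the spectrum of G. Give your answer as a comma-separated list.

det(G - tI) = (19 - t)(-20 - t) - (-13)·(26) = t^2 + t - 42.
This factors as (t + 7)·(t - 6) = 0.
Eigenvalues: -7, 6.

-7, 6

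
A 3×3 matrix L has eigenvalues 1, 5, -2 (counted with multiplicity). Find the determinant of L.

det(L) is the product of the eigenvalues: (1) · (5) · (-2) = -10.

-10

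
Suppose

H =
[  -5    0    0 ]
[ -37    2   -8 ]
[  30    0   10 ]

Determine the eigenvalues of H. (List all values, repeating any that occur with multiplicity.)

-5, 2, 10

The characteristic polynomial is p(μ) = det(μI - H).
Expanding along the first row, p(μ) = μ^3 - 7μ^2 - 40μ + 100.
Try μ = 2: p(2) = 0, so 2 is a root.
Dividing by (μ - 2) leaves μ^2 - 5μ - 50.
The quadratic factors as (μ + 5)·(μ - 10).
Eigenvalues: -5, 2, 10.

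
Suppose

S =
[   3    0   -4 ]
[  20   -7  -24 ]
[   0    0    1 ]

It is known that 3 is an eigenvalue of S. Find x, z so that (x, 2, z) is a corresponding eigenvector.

We need (S - 3I)v = 0.
S - 3I = [[0, 0, -4], [20, -10, -24], [0, 0, -2]].
Row 1: (0)·x + (0)·2 + (-4)·z = 0
Row 2: (20)·x + (-10)·2 + (-24)·z = 0
Row 3: (0)·x + (0)·2 + (-2)·z = 0
Solving gives x = 1, z = 0.
Check: S·(1, 2, 0) = (3, 6, 0) = 3·(1, 2, 0).

1, 0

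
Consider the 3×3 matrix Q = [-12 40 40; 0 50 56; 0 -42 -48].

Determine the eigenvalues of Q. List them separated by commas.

Compute the characteristic polynomial p(λ) = det(λI - Q).
Expanding the 3×3 determinant: p(λ) = λ^3 + 10λ^2 - 72λ - 576.
Since p(-6) = 0, λ = -6 is a root.
Dividing by (λ + 6) leaves λ^2 + 4λ - 96.
The quadratic factors as (λ + 12)·(λ - 8).
Eigenvalues: -12, -6, 8.

-12, -6, 8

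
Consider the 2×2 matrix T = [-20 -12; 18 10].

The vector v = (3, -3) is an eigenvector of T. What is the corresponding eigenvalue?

Compute Tv: T·(3, -3) = (-24, 24).
Since Tv = λv, compare component 1: -24 = λ·3, so λ = -8.

-8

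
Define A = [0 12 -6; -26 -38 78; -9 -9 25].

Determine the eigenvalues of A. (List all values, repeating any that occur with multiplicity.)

Compute the characteristic polynomial p(t) = det(tI - A).
Expanding along the first row, p(t) = t^3 + 13t^2 + 10t - 24.
Rational-root test: t = -12 gives p(-12) = 0.
Dividing by (t + 12) leaves t^2 + t - 2.
The quadratic factors as (t + 2)·(t - 1).
Eigenvalues: -12, -2, 1.

-12, -2, 1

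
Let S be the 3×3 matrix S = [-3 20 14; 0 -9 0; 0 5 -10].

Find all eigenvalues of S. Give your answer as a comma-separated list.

-10, -9, -3

Set up det(lambda·I - S) = 0.
Expanding along the first row, p(lambda) = lambda^3 + 22·lambda^2 + 147·lambda + 270.
Try lambda = -10: p(-10) = 0, so -10 is a root.
Factor out (lambda + 10): p(lambda) = (lambda + 10)·(lambda^2 + 12·lambda + 27).
The quadratic factors as (lambda + 9)·(lambda + 3).
Eigenvalues: -10, -9, -3.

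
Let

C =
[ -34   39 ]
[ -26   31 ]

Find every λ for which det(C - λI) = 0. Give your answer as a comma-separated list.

det(C - λI) = (-34 - λ)(31 - λ) - (39)·(-26) = λ^2 + 3λ - 40.
This factors as (λ + 8)·(λ - 5) = 0.
Eigenvalues: -8, 5.

-8, 5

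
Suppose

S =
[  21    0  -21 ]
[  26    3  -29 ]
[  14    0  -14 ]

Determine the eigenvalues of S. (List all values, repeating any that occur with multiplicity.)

0, 3, 7

Compute the characteristic polynomial p(t) = det(tI - S).
Expanding along the first row, p(t) = t^3 - 10t^2 + 21t.
Since p(3) = 0, t = 3 is a root.
Factor out (t - 3): p(t) = (t - 3)·(t^2 - 7t).
The quadratic factors as t·(t - 7).
Eigenvalues: 0, 3, 7.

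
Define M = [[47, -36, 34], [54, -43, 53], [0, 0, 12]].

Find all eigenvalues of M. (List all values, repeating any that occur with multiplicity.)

-7, 11, 12

The characteristic polynomial is p(r) = det(rI - M).
Expanding the 3×3 determinant: p(r) = r^3 - 16r^2 - 29r + 924.
Rational-root test: r = -7 gives p(-7) = 0.
Factor out (r + 7): p(r) = (r + 7)·(r^2 - 23r + 132).
The quadratic factors as (r - 11)·(r - 12).
Eigenvalues: -7, 11, 12.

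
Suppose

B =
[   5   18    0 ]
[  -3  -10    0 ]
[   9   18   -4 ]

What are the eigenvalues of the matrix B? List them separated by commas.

-4, -4, -1

Set up det(λI - B) = 0.
Cofactor expansion gives p(λ) = λ^3 + 9λ^2 + 24λ + 16.
Rational-root test: λ = -1 gives p(-1) = 0.
Factor out (λ + 1): p(λ) = (λ + 1)·(λ^2 + 8λ + 16).
The quadratic factor is (λ + 4)^2.
Eigenvalues: -4, -4, -1.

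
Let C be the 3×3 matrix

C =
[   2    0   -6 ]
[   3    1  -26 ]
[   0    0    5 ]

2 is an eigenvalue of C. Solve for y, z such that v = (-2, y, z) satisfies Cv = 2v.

-6, 0

We need (C - 2I)v = 0.
C - 2I = [[0, 0, -6], [3, -1, -26], [0, 0, 3]].
Row 1: (0)·-2 + (0)·y + (-6)·z = 0
Row 2: (3)·-2 + (-1)·y + (-26)·z = 0
Row 3: (0)·-2 + (0)·y + (3)·z = 0
Solving gives y = -6, z = 0.
Check: C·(-2, -6, 0) = (-4, -12, 0) = 2·(-2, -6, 0).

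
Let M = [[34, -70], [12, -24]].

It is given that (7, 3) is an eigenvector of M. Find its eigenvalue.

Compute Mv: M·(7, 3) = (28, 12).
Since Mv = λv, compare component 1: 28 = λ·7, so λ = 4.

4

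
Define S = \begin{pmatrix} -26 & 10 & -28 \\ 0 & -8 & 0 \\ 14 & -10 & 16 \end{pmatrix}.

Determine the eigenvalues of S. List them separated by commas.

Compute the characteristic polynomial p(t) = det(tI - S).
Expanding the 3×3 determinant: p(t) = t^3 + 18t^2 + 56t - 192.
Rational-root test: t = 2 gives p(2) = 0.
Dividing by (t - 2) leaves t^2 + 20t + 96.
The quadratic factors as (t + 12)·(t + 8).
Eigenvalues: -12, -8, 2.

-12, -8, 2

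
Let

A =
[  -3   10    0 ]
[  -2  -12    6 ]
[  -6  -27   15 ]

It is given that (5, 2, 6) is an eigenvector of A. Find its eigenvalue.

Compute Av: A·(5, 2, 6) = (5, 2, 6).
Since Av = λv, compare component 1: 5 = λ·5, so λ = 1.

1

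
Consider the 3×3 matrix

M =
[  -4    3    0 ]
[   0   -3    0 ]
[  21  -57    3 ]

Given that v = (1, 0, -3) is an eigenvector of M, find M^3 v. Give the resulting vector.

First find the eigenvalue: Mv = (-4, 0, 12) = -4·(1, 0, -3), so λ = -4.
Then M^3 v = λ^3·v = (-4)^3·(1, 0, -3) = -64·(1, 0, -3) = (-64, 0, 192).

(-64, 0, 192)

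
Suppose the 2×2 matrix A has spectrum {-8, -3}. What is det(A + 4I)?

-4

If A has eigenvalues -8, -3, then A + 4I has eigenvalues -4, 1.
det(A + 4I) = (-4) · (1) = -4.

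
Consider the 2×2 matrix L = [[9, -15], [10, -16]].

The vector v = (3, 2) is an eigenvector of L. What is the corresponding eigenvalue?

-1

Compute Lv: L·(3, 2) = (-3, -2).
Since Lv = λv, compare component 1: -3 = λ·3, so λ = -1.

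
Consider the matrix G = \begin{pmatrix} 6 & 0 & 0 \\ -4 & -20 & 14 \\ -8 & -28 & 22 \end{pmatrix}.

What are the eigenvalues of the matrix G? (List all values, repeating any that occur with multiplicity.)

The characteristic polynomial is p(t) = det(tI - G).
Expanding the 3×3 determinant: p(t) = t^3 - 8t^2 - 36t + 288.
Try t = 6: p(6) = 0, so 6 is a root.
Dividing by (t - 6) leaves t^2 - 2t - 48.
The quadratic factors as (t + 6)·(t - 8).
Eigenvalues: -6, 6, 8.

-6, 6, 8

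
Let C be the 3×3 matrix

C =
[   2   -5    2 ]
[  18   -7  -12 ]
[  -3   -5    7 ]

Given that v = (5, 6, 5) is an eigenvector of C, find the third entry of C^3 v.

First find the eigenvalue: Cv = (-10, -12, -10) = -2·(5, 6, 5), so λ = -2.
Then C^3 v = λ^3·v = (-2)^3·(5, 6, 5) = -8·(5, 6, 5) = (-40, -48, -40).

-40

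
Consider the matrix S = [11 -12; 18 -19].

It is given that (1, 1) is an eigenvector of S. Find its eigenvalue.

-1

Compute Sv: S·(1, 1) = (-1, -1).
Since Sv = λv, compare component 1: -1 = λ·1, so λ = -1.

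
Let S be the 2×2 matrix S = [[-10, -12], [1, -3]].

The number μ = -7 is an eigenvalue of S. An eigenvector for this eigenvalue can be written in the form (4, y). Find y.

We need (S + 7I)v = 0.
S + 7I = [[-3, -12], [1, 4]].
Row 1: (-3)·4 + (-12)·y = 0
Row 2: (1)·4 + (4)·y = 0
Solving gives y = -1.
Check: S·(4, -1) = (-28, 7) = -7·(4, -1).

-1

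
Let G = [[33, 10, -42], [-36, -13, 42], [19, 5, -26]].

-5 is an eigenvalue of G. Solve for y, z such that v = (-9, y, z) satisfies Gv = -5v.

9, -6

We need (G + 5I)v = 0.
G + 5I = [[38, 10, -42], [-36, -8, 42], [19, 5, -21]].
Row 1: (38)·-9 + (10)·y + (-42)·z = 0
Row 2: (-36)·-9 + (-8)·y + (42)·z = 0
Row 3: (19)·-9 + (5)·y + (-21)·z = 0
Solving gives y = 9, z = -6.
Check: G·(-9, 9, -6) = (45, -45, 30) = -5·(-9, 9, -6).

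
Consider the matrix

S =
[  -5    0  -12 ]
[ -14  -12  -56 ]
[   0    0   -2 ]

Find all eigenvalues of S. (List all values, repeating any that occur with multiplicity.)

Compute the characteristic polynomial p(r) = det(rI - S).
Expanding along the first row, p(r) = r^3 + 19r^2 + 94r + 120.
Try r = -2: p(-2) = 0, so -2 is a root.
Dividing by (r + 2) leaves r^2 + 17r + 60.
The quadratic factors as (r + 12)·(r + 5).
Eigenvalues: -12, -5, -2.

-12, -5, -2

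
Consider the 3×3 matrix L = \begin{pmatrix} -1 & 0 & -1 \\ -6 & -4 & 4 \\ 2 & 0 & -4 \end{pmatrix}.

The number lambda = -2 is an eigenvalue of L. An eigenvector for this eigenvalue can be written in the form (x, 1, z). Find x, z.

-1, -1

We need (L + 2I)v = 0.
L + 2I = [[1, 0, -1], [-6, -2, 4], [2, 0, -2]].
Row 1: (1)·x + (0)·1 + (-1)·z = 0
Row 2: (-6)·x + (-2)·1 + (4)·z = 0
Row 3: (2)·x + (0)·1 + (-2)·z = 0
Solving gives x = -1, z = -1.
Check: L·(-1, 1, -1) = (2, -2, 2) = -2·(-1, 1, -1).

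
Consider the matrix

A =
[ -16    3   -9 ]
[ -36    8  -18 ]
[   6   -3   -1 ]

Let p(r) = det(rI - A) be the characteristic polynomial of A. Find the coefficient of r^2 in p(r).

The coefficient of r^2 of det(rI - A) is −trace(A).
trace(A) = (-16) + (8) + (-1) = -9, so the coefficient is 9.

9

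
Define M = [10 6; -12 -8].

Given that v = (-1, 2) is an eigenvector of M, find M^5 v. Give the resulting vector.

(32, -64)

First find the eigenvalue: Mv = (2, -4) = -2·(-1, 2), so λ = -2.
Then M^5 v = λ^5·v = (-2)^5·(-1, 2) = -32·(-1, 2) = (32, -64).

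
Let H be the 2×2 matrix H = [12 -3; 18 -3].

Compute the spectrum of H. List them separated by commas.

3, 6

det(H - lambda·I) = (12 - lambda)(-3 - lambda) - (-3)·(18) = lambda^2 - 9·lambda + 18.
This factors as (lambda - 3)·(lambda - 6) = 0.
Eigenvalues: 3, 6.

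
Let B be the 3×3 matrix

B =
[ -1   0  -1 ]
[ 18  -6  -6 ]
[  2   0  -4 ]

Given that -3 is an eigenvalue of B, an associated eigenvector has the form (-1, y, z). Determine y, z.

-2, -2

We need (B + 3I)v = 0.
B + 3I = [[2, 0, -1], [18, -3, -6], [2, 0, -1]].
Row 1: (2)·-1 + (0)·y + (-1)·z = 0
Row 2: (18)·-1 + (-3)·y + (-6)·z = 0
Row 3: (2)·-1 + (0)·y + (-1)·z = 0
Solving gives y = -2, z = -2.
Check: B·(-1, -2, -2) = (3, 6, 6) = -3·(-1, -2, -2).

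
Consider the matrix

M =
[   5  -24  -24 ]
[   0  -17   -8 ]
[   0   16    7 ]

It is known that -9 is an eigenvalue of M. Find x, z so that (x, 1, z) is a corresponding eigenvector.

We need (M + 9I)v = 0.
M + 9I = [[14, -24, -24], [0, -8, -8], [0, 16, 16]].
Row 1: (14)·x + (-24)·1 + (-24)·z = 0
Row 2: (0)·x + (-8)·1 + (-8)·z = 0
Row 3: (0)·x + (16)·1 + (16)·z = 0
Solving gives x = 0, z = -1.
Check: M·(0, 1, -1) = (0, -9, 9) = -9·(0, 1, -1).

0, -1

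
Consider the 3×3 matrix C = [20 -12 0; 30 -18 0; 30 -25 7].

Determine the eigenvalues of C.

0, 2, 7

The characteristic polynomial is p(lambda) = det(lambda·I - C).
Cofactor expansion gives p(lambda) = lambda^3 - 9·lambda^2 + 14·lambda.
Since p(7) = 0, lambda = 7 is a root.
Factor out (lambda - 7): p(lambda) = (lambda - 7)·(lambda^2 - 2·lambda).
The quadratic factors as lambda·(lambda - 2).
Eigenvalues: 0, 2, 7.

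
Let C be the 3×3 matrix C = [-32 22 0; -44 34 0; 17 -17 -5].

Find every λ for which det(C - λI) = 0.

-10, -5, 12

The characteristic polynomial is p(λ) = det(λI - C).
Expanding along the first row, p(λ) = λ^3 + 3λ^2 - 130λ - 600.
Since p(-5) = 0, λ = -5 is a root.
Factor out (λ + 5): p(λ) = (λ + 5)·(λ^2 - 2λ - 120).
The quadratic factors as (λ + 10)·(λ - 12).
Eigenvalues: -10, -5, 12.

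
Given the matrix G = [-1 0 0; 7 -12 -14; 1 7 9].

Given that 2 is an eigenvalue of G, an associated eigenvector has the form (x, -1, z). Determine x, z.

0, 1

We need (G - 2I)v = 0.
G - 2I = [[-3, 0, 0], [7, -14, -14], [1, 7, 7]].
Row 1: (-3)·x + (0)·-1 + (0)·z = 0
Row 2: (7)·x + (-14)·-1 + (-14)·z = 0
Row 3: (1)·x + (7)·-1 + (7)·z = 0
Solving gives x = 0, z = 1.
Check: G·(0, -1, 1) = (0, -2, 2) = 2·(0, -1, 1).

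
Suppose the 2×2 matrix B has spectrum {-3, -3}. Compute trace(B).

trace(B) is the sum of the eigenvalues: (-3) + (-3) = -6.

-6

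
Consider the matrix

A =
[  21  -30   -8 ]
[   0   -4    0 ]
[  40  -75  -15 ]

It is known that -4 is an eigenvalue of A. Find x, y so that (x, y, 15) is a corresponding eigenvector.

We need (A + 4I)v = 0.
A + 4I = [[25, -30, -8], [0, 0, 0], [40, -75, -11]].
Row 1: (25)·x + (-30)·y + (-8)·15 = 0
Row 2: (0)·x + (0)·y + (0)·15 = 0
Row 3: (40)·x + (-75)·y + (-11)·15 = 0
Solving gives x = 6, y = 1.
Check: A·(6, 1, 15) = (-24, -4, -60) = -4·(6, 1, 15).

6, 1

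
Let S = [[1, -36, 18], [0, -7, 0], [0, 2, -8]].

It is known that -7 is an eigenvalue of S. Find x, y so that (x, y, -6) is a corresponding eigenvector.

0, -3

We need (S + 7I)v = 0.
S + 7I = [[8, -36, 18], [0, 0, 0], [0, 2, -1]].
Row 1: (8)·x + (-36)·y + (18)·-6 = 0
Row 2: (0)·x + (0)·y + (0)·-6 = 0
Row 3: (0)·x + (2)·y + (-1)·-6 = 0
Solving gives x = 0, y = -3.
Check: S·(0, -3, -6) = (0, 21, 42) = -7·(0, -3, -6).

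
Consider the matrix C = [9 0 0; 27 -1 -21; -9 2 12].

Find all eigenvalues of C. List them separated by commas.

5, 6, 9

Set up det(rI - C) = 0.
Expanding the 3×3 determinant: p(r) = r^3 - 20r^2 + 129r - 270.
Rational-root test: r = 5 gives p(5) = 0.
Dividing by (r - 5) leaves r^2 - 15r + 54.
The quadratic factors as (r - 6)·(r - 9).
Eigenvalues: 5, 6, 9.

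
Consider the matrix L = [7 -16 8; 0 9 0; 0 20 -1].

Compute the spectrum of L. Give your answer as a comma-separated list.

Set up det(μI - L) = 0.
Expanding along the first row, p(μ) = μ^3 - 15μ^2 + 47μ + 63.
Try μ = -1: p(-1) = 0, so -1 is a root.
Dividing by (μ + 1) leaves μ^2 - 16μ + 63.
The quadratic factors as (μ - 7)·(μ - 9).
Eigenvalues: -1, 7, 9.

-1, 7, 9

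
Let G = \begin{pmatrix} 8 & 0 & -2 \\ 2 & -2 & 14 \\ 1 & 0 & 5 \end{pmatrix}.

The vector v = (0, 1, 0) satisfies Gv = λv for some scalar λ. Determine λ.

Compute Gv: G·(0, 1, 0) = (0, -2, 0).
Since Gv = λv, compare component 2: -2 = λ·1, so λ = -2.

-2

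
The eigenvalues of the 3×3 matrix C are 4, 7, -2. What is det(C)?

-56

det(C) is the product of the eigenvalues: (4) · (7) · (-2) = -56.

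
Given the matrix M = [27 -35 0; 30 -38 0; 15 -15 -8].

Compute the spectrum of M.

The characteristic polynomial is p(lambda) = det(lambda·I - M).
Cofactor expansion gives p(lambda) = lambda^3 + 19·lambda^2 + 112·lambda + 192.
Rational-root test: lambda = -8 gives p(-8) = 0.
Dividing by (lambda + 8) leaves lambda^2 + 11·lambda + 24.
The quadratic factors as (lambda + 8)·(lambda + 3).
Eigenvalues: -8, -8, -3.

-8, -8, -3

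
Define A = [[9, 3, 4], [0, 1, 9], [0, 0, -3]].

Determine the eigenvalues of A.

A is upper triangular, so its eigenvalues are the diagonal entries.
Diagonal: 9, 1, -3.

-3, 1, 9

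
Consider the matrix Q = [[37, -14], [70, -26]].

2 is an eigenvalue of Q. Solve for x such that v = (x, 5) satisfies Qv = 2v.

2

We need (Q - 2I)v = 0.
Q - 2I = [[35, -14], [70, -28]].
Row 1: (35)·x + (-14)·5 = 0
Row 2: (70)·x + (-28)·5 = 0
Solving gives x = 2.
Check: Q·(2, 5) = (4, 10) = 2·(2, 5).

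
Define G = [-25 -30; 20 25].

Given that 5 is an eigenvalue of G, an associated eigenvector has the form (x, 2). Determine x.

We need (G - 5I)v = 0.
G - 5I = [[-30, -30], [20, 20]].
Row 1: (-30)·x + (-30)·2 = 0
Row 2: (20)·x + (20)·2 = 0
Solving gives x = -2.
Check: G·(-2, 2) = (-10, 10) = 5·(-2, 2).

-2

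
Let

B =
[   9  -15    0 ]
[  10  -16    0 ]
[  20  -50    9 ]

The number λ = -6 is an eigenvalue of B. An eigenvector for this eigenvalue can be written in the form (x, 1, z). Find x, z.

We need (B + 6I)v = 0.
B + 6I = [[15, -15, 0], [10, -10, 0], [20, -50, 15]].
Row 1: (15)·x + (-15)·1 + (0)·z = 0
Row 2: (10)·x + (-10)·1 + (0)·z = 0
Row 3: (20)·x + (-50)·1 + (15)·z = 0
Solving gives x = 1, z = 2.
Check: B·(1, 1, 2) = (-6, -6, -12) = -6·(1, 1, 2).

1, 2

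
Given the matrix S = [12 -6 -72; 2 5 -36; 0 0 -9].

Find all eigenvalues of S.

-9, 8, 9

Set up det(λI - S) = 0.
Expanding the 3×3 determinant: p(λ) = λ^3 - 8λ^2 - 81λ + 648.
Try λ = 8: p(8) = 0, so 8 is a root.
Factor out (λ - 8): p(λ) = (λ - 8)·(λ^2 - 81).
The quadratic factors as (λ + 9)·(λ - 9).
Eigenvalues: -9, 8, 9.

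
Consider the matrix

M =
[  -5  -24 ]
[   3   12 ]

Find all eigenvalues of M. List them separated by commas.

3, 4

det(M - μI) = (-5 - μ)(12 - μ) - (-24)·(3) = μ^2 - 7μ + 12.
This factors as (μ - 3)·(μ - 4) = 0.
Eigenvalues: 3, 4.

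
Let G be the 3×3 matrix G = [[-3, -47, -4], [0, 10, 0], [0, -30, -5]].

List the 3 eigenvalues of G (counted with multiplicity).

Set up det(μI - G) = 0.
Cofactor expansion gives p(μ) = μ^3 - 2μ^2 - 65μ - 150.
Rational-root test: μ = -3 gives p(-3) = 0.
Factor out (μ + 3): p(μ) = (μ + 3)·(μ^2 - 5μ - 50).
The quadratic factors as (μ + 5)·(μ - 10).
Eigenvalues: -5, -3, 10.

-5, -3, 10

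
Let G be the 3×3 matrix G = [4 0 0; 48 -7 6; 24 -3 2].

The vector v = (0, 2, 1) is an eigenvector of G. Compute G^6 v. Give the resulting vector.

(0, 8192, 4096)

First find the eigenvalue: Gv = (0, -8, -4) = -4·(0, 2, 1), so λ = -4.
Then G^6 v = λ^6·v = (-4)^6·(0, 2, 1) = 4096·(0, 2, 1) = (0, 8192, 4096).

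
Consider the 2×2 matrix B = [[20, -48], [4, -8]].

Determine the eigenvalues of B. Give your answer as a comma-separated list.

4, 8

det(B - λI) = (20 - λ)(-8 - λ) - (-48)·(4) = λ^2 - 12λ + 32.
This factors as (λ - 4)·(λ - 8) = 0.
Eigenvalues: 4, 8.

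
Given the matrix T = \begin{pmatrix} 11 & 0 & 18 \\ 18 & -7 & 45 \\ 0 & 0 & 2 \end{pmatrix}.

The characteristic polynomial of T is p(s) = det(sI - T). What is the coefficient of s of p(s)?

-69

p(s) = s^3 - 6s^2 - 69s + 154.
The coefficient of s is -69.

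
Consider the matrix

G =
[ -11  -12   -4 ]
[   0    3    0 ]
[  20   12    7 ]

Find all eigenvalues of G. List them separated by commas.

Compute the characteristic polynomial p(λ) = det(λI - G).
Expanding along the first row, p(λ) = λ^3 + λ^2 - 9λ - 9.
Try λ = -1: p(-1) = 0, so -1 is a root.
Dividing by (λ + 1) leaves λ^2 - 9.
The quadratic factors as (λ + 3)·(λ - 3).
Eigenvalues: -3, -1, 3.

-3, -1, 3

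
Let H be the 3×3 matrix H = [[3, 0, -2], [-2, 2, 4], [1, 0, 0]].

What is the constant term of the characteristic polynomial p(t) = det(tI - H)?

p(0) = det(0·I − H) = det(−H) = (−1)^3·det(H).
det(H) = 4, so p(0) = -4.

-4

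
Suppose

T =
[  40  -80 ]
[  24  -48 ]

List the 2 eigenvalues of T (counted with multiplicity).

-8, 0

det(T - sI) = (40 - s)(-48 - s) - (-80)·(24) = s^2 + 8s.
This factors as (s + 8)·s = 0.
Eigenvalues: -8, 0.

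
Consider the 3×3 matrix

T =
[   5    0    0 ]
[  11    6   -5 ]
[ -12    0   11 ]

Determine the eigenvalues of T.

5, 6, 11

Set up det(rI - T) = 0.
Cofactor expansion gives p(r) = r^3 - 22r^2 + 151r - 330.
Try r = 5: p(5) = 0, so 5 is a root.
Factor out (r - 5): p(r) = (r - 5)·(r^2 - 17r + 66).
The quadratic factors as (r - 6)·(r - 11).
Eigenvalues: 5, 6, 11.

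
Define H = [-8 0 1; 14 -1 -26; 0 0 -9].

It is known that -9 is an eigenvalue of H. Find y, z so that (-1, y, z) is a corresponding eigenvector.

We need (H + 9I)v = 0.
H + 9I = [[1, 0, 1], [14, 8, -26], [0, 0, 0]].
Row 1: (1)·-1 + (0)·y + (1)·z = 0
Row 2: (14)·-1 + (8)·y + (-26)·z = 0
Row 3: (0)·-1 + (0)·y + (0)·z = 0
Solving gives y = 5, z = 1.
Check: H·(-1, 5, 1) = (9, -45, -9) = -9·(-1, 5, 1).

5, 1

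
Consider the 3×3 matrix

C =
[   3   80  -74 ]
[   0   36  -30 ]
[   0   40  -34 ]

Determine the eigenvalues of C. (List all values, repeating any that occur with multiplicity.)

-4, 3, 6

Compute the characteristic polynomial p(μ) = det(μI - C).
Cofactor expansion gives p(μ) = μ^3 - 5μ^2 - 18μ + 72.
Since p(3) = 0, μ = 3 is a root.
Factor out (μ - 3): p(μ) = (μ - 3)·(μ^2 - 2μ - 24).
The quadratic factors as (μ + 4)·(μ - 6).
Eigenvalues: -4, 3, 6.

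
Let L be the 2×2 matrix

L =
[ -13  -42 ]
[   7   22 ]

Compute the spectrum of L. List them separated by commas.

det(L - sI) = (-13 - s)(22 - s) - (-42)·(7) = s^2 - 9s + 8.
This factors as (s - 1)·(s - 8) = 0.
Eigenvalues: 1, 8.

1, 8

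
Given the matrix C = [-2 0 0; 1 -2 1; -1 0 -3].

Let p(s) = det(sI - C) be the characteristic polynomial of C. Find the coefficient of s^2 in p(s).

The coefficient of s^2 of det(sI - C) is −trace(C).
trace(C) = (-2) + (-2) + (-3) = -7, so the coefficient is 7.

7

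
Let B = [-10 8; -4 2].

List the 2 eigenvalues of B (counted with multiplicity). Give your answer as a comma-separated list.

det(B - lambda·I) = (-10 - lambda)(2 - lambda) - (8)·(-4) = lambda^2 + 8·lambda + 12.
This factors as (lambda + 6)·(lambda + 2) = 0.
Eigenvalues: -6, -2.

-6, -2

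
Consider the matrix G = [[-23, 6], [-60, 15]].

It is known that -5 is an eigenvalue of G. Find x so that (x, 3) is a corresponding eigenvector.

1

We need (G + 5I)v = 0.
G + 5I = [[-18, 6], [-60, 20]].
Row 1: (-18)·x + (6)·3 = 0
Row 2: (-60)·x + (20)·3 = 0
Solving gives x = 1.
Check: G·(1, 3) = (-5, -15) = -5·(1, 3).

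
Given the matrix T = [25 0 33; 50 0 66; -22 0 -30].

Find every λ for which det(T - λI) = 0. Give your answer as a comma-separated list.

The characteristic polynomial is p(t) = det(tI - T).
Expanding along the first row, p(t) = t^3 + 5t^2 - 24t.
Try t = -8: p(-8) = 0, so -8 is a root.
Dividing by (t + 8) leaves t^2 - 3t.
The quadratic factors as t·(t - 3).
Eigenvalues: -8, 0, 3.

-8, 0, 3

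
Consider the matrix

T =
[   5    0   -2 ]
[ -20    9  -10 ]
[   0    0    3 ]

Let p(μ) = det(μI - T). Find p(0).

p(0) = det(0·I − T) = det(−T) = (−1)^3·det(T).
det(T) = 135, so p(0) = -135.

-135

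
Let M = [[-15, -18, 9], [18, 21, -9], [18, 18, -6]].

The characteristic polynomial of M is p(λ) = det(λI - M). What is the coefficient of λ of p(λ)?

-27

p(λ) = λ^3 - 27λ + 54.
The coefficient of λ is -27.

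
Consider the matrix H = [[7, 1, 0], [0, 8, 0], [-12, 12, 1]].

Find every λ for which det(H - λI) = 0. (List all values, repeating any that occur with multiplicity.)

1, 7, 8

The characteristic polynomial is p(λ) = det(λI - H).
Cofactor expansion gives p(λ) = λ^3 - 16λ^2 + 71λ - 56.
Try λ = 7: p(7) = 0, so 7 is a root.
Dividing by (λ - 7) leaves λ^2 - 9λ + 8.
The quadratic factors as (λ - 1)·(λ - 8).
Eigenvalues: 1, 7, 8.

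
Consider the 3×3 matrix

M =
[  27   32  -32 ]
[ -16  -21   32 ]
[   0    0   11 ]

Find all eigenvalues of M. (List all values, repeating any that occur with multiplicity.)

-5, 11, 11

The characteristic polynomial is p(t) = det(tI - M).
Expanding along the first row, p(t) = t^3 - 17t^2 + 11t + 605.
Try t = 11: p(11) = 0, so 11 is a root.
Factor out (t - 11): p(t) = (t - 11)·(t^2 - 6t - 55).
The quadratic factors as (t + 5)·(t - 11).
Eigenvalues: -5, 11, 11.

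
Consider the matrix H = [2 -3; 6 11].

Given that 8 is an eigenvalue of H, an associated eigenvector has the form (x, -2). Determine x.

1

We need (H - 8I)v = 0.
H - 8I = [[-6, -3], [6, 3]].
Row 1: (-6)·x + (-3)·-2 = 0
Row 2: (6)·x + (3)·-2 = 0
Solving gives x = 1.
Check: H·(1, -2) = (8, -16) = 8·(1, -2).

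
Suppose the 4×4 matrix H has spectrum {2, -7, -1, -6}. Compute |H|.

det(H) is the product of the eigenvalues: (2) · (-7) · (-1) · (-6) = -84.

-84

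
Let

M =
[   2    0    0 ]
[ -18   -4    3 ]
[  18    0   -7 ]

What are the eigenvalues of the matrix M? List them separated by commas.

Compute the characteristic polynomial p(t) = det(tI - M).
Expanding along the first row, p(t) = t^3 + 9t^2 + 6t - 56.
Rational-root test: t = -7 gives p(-7) = 0.
Dividing by (t + 7) leaves t^2 + 2t - 8.
The quadratic factors as (t + 4)·(t - 2).
Eigenvalues: -7, -4, 2.

-7, -4, 2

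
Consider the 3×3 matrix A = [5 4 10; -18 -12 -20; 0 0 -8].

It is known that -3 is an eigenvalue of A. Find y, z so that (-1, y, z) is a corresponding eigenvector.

2, 0

We need (A + 3I)v = 0.
A + 3I = [[8, 4, 10], [-18, -9, -20], [0, 0, -5]].
Row 1: (8)·-1 + (4)·y + (10)·z = 0
Row 2: (-18)·-1 + (-9)·y + (-20)·z = 0
Row 3: (0)·-1 + (0)·y + (-5)·z = 0
Solving gives y = 2, z = 0.
Check: A·(-1, 2, 0) = (3, -6, 0) = -3·(-1, 2, 0).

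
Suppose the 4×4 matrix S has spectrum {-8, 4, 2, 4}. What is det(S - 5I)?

39

If S has eigenvalues -8, 4, 2, 4, then S - 5I has eigenvalues -13, -1, -3, -1.
det(S - 5I) = (-13) · (-1) · (-3) · (-1) = 39.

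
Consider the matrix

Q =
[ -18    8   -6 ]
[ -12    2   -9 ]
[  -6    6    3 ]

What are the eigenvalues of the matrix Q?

-10, -3, 0

The characteristic polynomial is p(r) = det(rI - Q).
Expanding along the first row, p(r) = r^3 + 13r^2 + 30r.
Rational-root test: r = -10 gives p(-10) = 0.
Factor out (r + 10): p(r) = (r + 10)·(r^2 + 3r).
The quadratic factors as (r + 3)·r.
Eigenvalues: -10, -3, 0.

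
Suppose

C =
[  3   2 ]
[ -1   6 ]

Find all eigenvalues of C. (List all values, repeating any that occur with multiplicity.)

det(C - tI) = (3 - t)(6 - t) - (2)·(-1) = t^2 - 9t + 20.
This factors as (t - 4)·(t - 5) = 0.
Eigenvalues: 4, 5.

4, 5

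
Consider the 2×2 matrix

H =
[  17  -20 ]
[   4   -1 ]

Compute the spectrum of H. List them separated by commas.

7, 9

det(H - λI) = (17 - λ)(-1 - λ) - (-20)·(4) = λ^2 - 16λ + 63.
This factors as (λ - 7)·(λ - 9) = 0.
Eigenvalues: 7, 9.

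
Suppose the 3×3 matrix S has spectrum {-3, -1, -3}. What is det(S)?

-9

det(S) is the product of the eigenvalues: (-3) · (-1) · (-3) = -9.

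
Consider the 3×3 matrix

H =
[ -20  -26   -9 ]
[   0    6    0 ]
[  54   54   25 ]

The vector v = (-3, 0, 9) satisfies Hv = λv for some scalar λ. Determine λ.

Compute Hv: H·(-3, 0, 9) = (-21, 0, 63).
Since Hv = λv, compare component 1: -21 = λ·-3, so λ = 7.

7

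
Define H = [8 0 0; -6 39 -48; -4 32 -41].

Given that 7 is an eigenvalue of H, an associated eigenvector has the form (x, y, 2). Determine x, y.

0, 3

We need (H - 7I)v = 0.
H - 7I = [[1, 0, 0], [-6, 32, -48], [-4, 32, -48]].
Row 1: (1)·x + (0)·y + (0)·2 = 0
Row 2: (-6)·x + (32)·y + (-48)·2 = 0
Row 3: (-4)·x + (32)·y + (-48)·2 = 0
Solving gives x = 0, y = 3.
Check: H·(0, 3, 2) = (0, 21, 14) = 7·(0, 3, 2).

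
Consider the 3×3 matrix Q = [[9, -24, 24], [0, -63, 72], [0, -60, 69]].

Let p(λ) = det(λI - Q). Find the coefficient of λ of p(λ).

27

p(λ) = λ^3 - 15λ^2 + 27λ + 243.
The coefficient of λ is 27.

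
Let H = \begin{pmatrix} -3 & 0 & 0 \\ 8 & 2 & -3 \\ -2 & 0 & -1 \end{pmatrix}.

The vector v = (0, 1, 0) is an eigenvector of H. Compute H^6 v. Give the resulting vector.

(0, 64, 0)

First find the eigenvalue: Hv = (0, 2, 0) = 2·(0, 1, 0), so λ = 2.
Then H^6 v = λ^6·v = 2^6·(0, 1, 0) = 64·(0, 1, 0) = (0, 64, 0).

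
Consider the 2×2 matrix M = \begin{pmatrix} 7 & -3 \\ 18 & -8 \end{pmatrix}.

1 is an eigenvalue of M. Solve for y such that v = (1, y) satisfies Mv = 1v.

2

We need (M - 1I)v = 0.
M - 1I = [[6, -3], [18, -9]].
Row 1: (6)·1 + (-3)·y = 0
Row 2: (18)·1 + (-9)·y = 0
Solving gives y = 2.
Check: M·(1, 2) = (1, 2) = 1·(1, 2).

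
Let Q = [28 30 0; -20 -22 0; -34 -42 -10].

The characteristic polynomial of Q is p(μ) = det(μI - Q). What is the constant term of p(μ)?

p(μ) = μ^3 + 4μ^2 - 76μ - 160.
The constant term is -160.

-160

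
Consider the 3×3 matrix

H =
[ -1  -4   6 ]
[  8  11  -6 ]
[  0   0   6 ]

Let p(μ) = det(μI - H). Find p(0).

p(0) = det(0·I − H) = det(−H) = (−1)^3·det(H).
det(H) = 126, so p(0) = -126.

-126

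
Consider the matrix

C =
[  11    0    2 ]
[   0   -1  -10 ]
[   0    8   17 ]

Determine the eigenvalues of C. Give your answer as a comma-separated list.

Compute the characteristic polynomial p(t) = det(tI - C).
Expanding the 3×3 determinant: p(t) = t^3 - 27t^2 + 239t - 693.
Try t = 9: p(9) = 0, so 9 is a root.
Factor out (t - 9): p(t) = (t - 9)·(t^2 - 18t + 77).
The quadratic factors as (t - 7)·(t - 11).
Eigenvalues: 7, 9, 11.

7, 9, 11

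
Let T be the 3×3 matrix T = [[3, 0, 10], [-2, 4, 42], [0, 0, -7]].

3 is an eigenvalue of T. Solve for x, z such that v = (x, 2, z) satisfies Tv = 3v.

We need (T - 3I)v = 0.
T - 3I = [[0, 0, 10], [-2, 1, 42], [0, 0, -10]].
Row 1: (0)·x + (0)·2 + (10)·z = 0
Row 2: (-2)·x + (1)·2 + (42)·z = 0
Row 3: (0)·x + (0)·2 + (-10)·z = 0
Solving gives x = 1, z = 0.
Check: T·(1, 2, 0) = (3, 6, 0) = 3·(1, 2, 0).

1, 0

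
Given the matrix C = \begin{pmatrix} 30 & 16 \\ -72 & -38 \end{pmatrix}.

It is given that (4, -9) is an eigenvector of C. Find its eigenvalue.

-6

Compute Cv: C·(4, -9) = (-24, 54).
Since Cv = λv, compare component 1: -24 = λ·4, so λ = -6.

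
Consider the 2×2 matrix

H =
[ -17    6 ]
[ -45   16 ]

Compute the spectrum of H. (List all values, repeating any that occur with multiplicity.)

-2, 1

det(H - λI) = (-17 - λ)(16 - λ) - (6)·(-45) = λ^2 + λ - 2.
This factors as (λ + 2)·(λ - 1) = 0.
Eigenvalues: -2, 1.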